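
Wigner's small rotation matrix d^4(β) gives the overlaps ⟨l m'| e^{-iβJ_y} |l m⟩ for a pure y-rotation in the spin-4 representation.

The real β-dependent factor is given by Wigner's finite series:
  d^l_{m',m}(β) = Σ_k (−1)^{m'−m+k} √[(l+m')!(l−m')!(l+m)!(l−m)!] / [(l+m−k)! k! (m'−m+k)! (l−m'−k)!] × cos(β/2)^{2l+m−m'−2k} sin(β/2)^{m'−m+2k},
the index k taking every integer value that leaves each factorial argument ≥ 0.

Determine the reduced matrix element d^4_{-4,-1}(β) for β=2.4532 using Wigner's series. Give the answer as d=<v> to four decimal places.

d=0.0273

d^4_{-4,-1}(β=2.4532) via Wigner's sum:
Half-angle: c=0.337440, s=0.941347. N=√(1·40320·6·120)=5387.986637
Admissible k: 3..3 (factorial args all ≥0)
  k=3: (−1)^0·5387.9866/(720)·0.3374^5·0.9413^3 = +0.027310
d^4_{-4,-1}(2.4532) = +0.027310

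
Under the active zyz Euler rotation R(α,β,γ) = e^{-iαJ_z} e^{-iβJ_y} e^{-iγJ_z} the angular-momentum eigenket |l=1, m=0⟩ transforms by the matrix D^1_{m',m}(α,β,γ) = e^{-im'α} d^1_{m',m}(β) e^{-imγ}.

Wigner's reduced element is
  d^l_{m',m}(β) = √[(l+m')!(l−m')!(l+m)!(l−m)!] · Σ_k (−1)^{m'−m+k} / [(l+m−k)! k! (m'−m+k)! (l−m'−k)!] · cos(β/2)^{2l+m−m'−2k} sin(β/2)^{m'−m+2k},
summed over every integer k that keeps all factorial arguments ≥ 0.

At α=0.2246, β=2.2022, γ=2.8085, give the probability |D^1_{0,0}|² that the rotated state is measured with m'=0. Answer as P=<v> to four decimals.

P=0.3484

D^1_{0,0}(0.2246,2.2022,2.8085) = e^{-i·0·0.2246}·d^1_{0,0}(2.2022)·e^{-i·0·2.8085}. Compute d first:
c=cos(2.2022/2)=0.452616, s=sin(2.2022/2)=0.891706; N=√[1·1·1·1]=1.000000
The bounds max(0,m−m')=0 and min(l+m,l−m')=1 give 2 terms
  k=0: (−1)^0·1.0000/(1)·0.4526^2·0.8917^0 = +0.204861
  k=1: (−1)^1·1.0000/(1)·0.4526^0·0.8917^2 = -0.795139
d^1_{0,0}(2.2022) = +0.204861 -0.795139 = -0.590278
|D^1_{0,0}|² = |d^1_{0,0}(β)|² = (-0.590278)² = 0.348429 (the z-rotation phases have unit modulus)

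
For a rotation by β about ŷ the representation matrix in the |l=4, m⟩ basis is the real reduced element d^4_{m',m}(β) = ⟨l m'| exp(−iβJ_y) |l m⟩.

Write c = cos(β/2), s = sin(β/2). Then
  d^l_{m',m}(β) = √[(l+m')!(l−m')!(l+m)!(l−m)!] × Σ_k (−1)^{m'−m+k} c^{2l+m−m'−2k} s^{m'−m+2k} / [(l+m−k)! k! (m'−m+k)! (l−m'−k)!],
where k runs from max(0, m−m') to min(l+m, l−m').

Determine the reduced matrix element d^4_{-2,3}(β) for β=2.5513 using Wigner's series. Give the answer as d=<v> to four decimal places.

d=-0.5772

d^4_{-2,3}(β=2.5513) via Wigner's sum:
c=cos(2.5513/2)=0.290880, s=sin(2.5513/2)=0.956760; N=√[2·720·5040·1]=2693.993318
The bounds max(0,m−m')=5 and min(l+m,l−m')=6 give 2 terms
  k=5: (−1)^0·2693.9933/(240)·0.2909^3·0.9568^5 = +0.221483
  k=6: (−1)^1·2693.9933/(720)·0.2909^1·0.9568^7 = -0.798725
d^4_{-2,3}(2.5513) = +0.221483 -0.798725 = -0.577242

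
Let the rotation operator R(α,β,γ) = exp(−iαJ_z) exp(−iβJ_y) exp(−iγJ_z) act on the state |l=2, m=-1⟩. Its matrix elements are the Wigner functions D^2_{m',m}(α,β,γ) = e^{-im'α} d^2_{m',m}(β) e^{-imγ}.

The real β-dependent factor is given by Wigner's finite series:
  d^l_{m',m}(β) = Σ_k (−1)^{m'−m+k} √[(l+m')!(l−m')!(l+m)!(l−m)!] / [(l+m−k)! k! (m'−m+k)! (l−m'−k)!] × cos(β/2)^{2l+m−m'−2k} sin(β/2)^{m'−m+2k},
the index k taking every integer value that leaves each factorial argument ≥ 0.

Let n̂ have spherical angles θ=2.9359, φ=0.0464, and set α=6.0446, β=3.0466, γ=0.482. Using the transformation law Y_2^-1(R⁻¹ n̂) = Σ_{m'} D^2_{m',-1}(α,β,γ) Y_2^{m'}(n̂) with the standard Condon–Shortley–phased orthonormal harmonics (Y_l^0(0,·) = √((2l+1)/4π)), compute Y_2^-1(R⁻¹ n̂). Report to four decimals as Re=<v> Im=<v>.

Need the full column D^2_{m',-1} for m'=−2..2 at α=6.0446, β=3.0466, γ=0.482.
cos(β/2)=0.047478, sin(β/2)=0.998872
d^2_{-2,-1}: single k=1 term ⇒ +0.000214;  D = +0.000214+0.000001i
d^2_{-1,-1}: k∈[0..1] ⇒ +0.000005 -0.006747 = -0.006742;  D = -0.006544-0.001625i
d^2_{0,-1}: k∈[0..1] ⇒ -0.000262 +0.115905 = +0.115643;  D = +0.102468+0.053607i
d^2_{1,-1}: k∈[0..1] ⇒ +0.006747 -0.995497 = -0.988749;  D = -0.742966-0.652401i
d^2_{2,-1}: single k=0 term ⇒ -0.094636;  D = -0.054340-0.077480i
Y_2^{m'}(θ=2.9359,φ=0.0464) and Σ D·Y over m':
  (+0.0002+0.0000i)·(+0.0160-0.0015i)  (-0.0065-0.0016i)·(-0.1543+0.0072i)  (+0.1025+0.0536i)·(+0.5913+0.0000i)  (-0.7430-0.6524i)·(+0.1543+0.0072i)  (-0.0543-0.0775i)·(+0.0160+0.0015i)
Y_2^-1(R⁻¹ n̂) = -0.049104-0.075409i

Re=-0.0491 Im=-0.0754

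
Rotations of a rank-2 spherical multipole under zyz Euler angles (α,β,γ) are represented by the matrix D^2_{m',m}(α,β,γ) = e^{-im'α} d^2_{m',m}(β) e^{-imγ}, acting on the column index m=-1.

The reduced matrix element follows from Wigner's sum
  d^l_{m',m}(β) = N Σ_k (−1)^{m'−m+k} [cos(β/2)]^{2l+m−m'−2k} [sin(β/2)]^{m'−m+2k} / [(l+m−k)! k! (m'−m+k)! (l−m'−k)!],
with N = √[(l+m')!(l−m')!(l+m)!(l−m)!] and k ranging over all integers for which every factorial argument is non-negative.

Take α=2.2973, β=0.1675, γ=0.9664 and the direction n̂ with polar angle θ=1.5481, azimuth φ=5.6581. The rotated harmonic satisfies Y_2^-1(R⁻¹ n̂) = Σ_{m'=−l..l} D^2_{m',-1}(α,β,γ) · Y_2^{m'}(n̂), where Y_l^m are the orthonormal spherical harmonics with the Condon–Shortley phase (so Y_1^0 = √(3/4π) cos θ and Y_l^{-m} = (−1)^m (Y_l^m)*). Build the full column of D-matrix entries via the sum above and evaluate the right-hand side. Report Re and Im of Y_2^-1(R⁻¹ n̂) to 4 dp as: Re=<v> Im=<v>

Re=0.0789 Im=0.0728

Need the full column D^2_{m',-1} for m'=−2..2 at α=2.2973, β=0.1675, γ=0.9664.
cos(β/2)=0.996495, sin(β/2)=0.083652
d^2_{-2,-1}: single k=1 term ⇒ +0.165551;  D = +0.124224-0.109434i
d^2_{-1,-1}: k∈[0..1] ⇒ +0.986054 -0.020846 = +0.965207;  D = -0.958021-0.117566i
d^2_{0,-1}: k∈[0..1] ⇒ -0.202758 +0.001429 = -0.201329;  D = -0.114408-0.165663i
d^2_{1,-1}: k∈[0..1] ⇒ +0.020846 -0.000049 = +0.020797;  D = +0.004941-0.020202i
d^2_{2,-1}: single k=0 term ⇒ -0.001167;  D = +0.001031-0.000546i
Y_2^{m'}(θ=1.5481,φ=5.6581) and Σ D·Y over m':
  (+0.1242-0.1094i)·(+0.1217+0.3664i)  (-0.9580-0.1176i)·(+0.0142+0.0103i)  (-0.1144-0.1657i)·(-0.3149+0.0000i)  (+0.0049-0.0202i)·(-0.0142+0.0103i)  (+0.0010-0.0005i)·(+0.1217-0.3664i)
Y_2^-1(R⁻¹ n̂) = +0.078891+0.072764i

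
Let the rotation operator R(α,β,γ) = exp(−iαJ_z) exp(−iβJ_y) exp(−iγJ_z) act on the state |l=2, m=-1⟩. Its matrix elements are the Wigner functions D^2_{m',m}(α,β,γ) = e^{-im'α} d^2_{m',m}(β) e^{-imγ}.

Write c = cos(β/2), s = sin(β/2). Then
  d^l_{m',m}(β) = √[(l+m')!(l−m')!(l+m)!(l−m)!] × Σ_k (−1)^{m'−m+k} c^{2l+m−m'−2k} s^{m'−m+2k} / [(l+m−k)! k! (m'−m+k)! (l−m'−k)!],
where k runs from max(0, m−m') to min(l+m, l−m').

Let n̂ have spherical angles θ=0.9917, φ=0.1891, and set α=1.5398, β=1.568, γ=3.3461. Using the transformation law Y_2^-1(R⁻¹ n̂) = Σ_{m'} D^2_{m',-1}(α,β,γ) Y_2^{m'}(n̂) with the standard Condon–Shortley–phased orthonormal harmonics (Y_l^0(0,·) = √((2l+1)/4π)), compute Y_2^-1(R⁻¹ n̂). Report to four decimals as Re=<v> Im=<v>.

Re=0.0998 Im=-0.0980

Need the full column D^2_{m',-1} for m'=−2..2 at α=1.5398, β=1.568, γ=3.3461.
cos(β/2)=0.708095, sin(β/2)=0.706117
d^2_{-2,-1}: single k=1 term ⇒ +0.501396;  D = +0.496313+0.071215i
d^2_{-1,-1}: k∈[0..1] ⇒ +0.251400 -0.749994 = -0.498594;  D = -0.086078+0.491107i
d^2_{0,-1}: k∈[0..1] ⇒ -0.614082 +0.610658 = -0.003425;  D = +0.003353+0.000696i
d^2_{1,-1}: k∈[0..1] ⇒ +0.749994 -0.248604 = +0.501390;  D = -0.116991+0.487550i
d^2_{2,-1}: single k=0 term ⇒ -0.498600;  D = -0.480999-0.131310i
Y_2^{m'}(θ=0.9917,φ=0.1891) and Σ D·Y over m':
  (+0.4963+0.0712i)·(+0.2515-0.0999i)  (-0.0861+0.4911i)·(+0.3476-0.0665i)  (+0.0034+0.0007i)·(-0.0320+0.0000i)  (-0.1170+0.4876i)·(-0.3476-0.0665i)  (-0.4810-0.1313i)·(+0.2515+0.0999i)
Y_2^-1(R⁻¹ n̂) = +0.099819-0.098036i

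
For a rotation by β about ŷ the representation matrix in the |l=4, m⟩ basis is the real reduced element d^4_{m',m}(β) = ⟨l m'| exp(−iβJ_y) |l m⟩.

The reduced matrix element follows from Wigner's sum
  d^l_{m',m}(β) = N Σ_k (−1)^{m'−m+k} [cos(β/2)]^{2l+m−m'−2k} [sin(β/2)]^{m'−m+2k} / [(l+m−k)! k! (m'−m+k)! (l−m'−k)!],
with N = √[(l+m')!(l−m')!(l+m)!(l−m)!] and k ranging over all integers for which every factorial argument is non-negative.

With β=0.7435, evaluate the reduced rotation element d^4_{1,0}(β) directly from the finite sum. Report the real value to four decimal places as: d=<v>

d=-0.2209

d^4_{1,0}(β=0.7435) via Wigner's sum:
c=cos(0.7435/2)=0.931693, s=sin(0.7435/2)=0.363246; N=√[120·6·24·24]=643.987578
k: max(0,(0)−(1))=0 … min(4+(0),4−(1))=3
  k=0: (−1)^1·643.9876/(144)·0.9317^7·0.3632^1 = -0.989980
  k=1: (−1)^2·643.9876/(24)·0.9317^5·0.3632^3 = +0.902890
  k=2: (−1)^3·643.9876/(24)·0.9317^3·0.3632^5 = -0.137243
  k=3: (−1)^4·643.9876/(144)·0.9317^1·0.3632^7 = +0.003477
d^4_{1,0}(0.7435) = -0.989980 +0.902890 -0.137243 +0.003477 = -0.220857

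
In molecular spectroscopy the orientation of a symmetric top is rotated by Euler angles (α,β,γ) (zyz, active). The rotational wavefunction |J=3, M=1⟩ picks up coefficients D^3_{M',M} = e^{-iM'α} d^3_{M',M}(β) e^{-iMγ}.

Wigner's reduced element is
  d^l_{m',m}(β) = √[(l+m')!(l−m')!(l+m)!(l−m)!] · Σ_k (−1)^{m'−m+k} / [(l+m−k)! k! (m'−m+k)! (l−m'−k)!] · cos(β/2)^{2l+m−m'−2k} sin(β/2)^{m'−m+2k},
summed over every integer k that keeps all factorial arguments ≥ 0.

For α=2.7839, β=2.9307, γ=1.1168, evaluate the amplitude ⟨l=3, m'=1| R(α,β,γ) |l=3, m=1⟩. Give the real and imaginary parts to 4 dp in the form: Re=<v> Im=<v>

Re=-0.0465 Im=0.0441

Split into d^3_{1,1}(β=2.9307) × two z-phases.
c=cos(2.9307/2)=0.105251, s=sin(2.9307/2)=0.994446; N=√[24·2·24·2]=48.000000
k: max(0,(1)−(1))=0 … min(3+(1),3−(1))=2
  k=0: (−1)^0·48.0000/(48)·0.1053^6·0.9944^0 = +0.000001
  k=1: (−1)^1·48.0000/(6)·0.1053^4·0.9944^2 = -0.000971
  k=2: (−1)^2·48.0000/(8)·0.1053^2·0.9944^4 = +0.065002
d^3_{1,1}(2.9307) = +0.000001 -0.000971 +0.065002 = +0.064033
Phases: e^{-i·(1)·2.7839}=-0.936707-0.350114i, e^{-i·(1)·1.1168}=+0.438561-0.898702i ⇒ D=-0.046453+0.044072i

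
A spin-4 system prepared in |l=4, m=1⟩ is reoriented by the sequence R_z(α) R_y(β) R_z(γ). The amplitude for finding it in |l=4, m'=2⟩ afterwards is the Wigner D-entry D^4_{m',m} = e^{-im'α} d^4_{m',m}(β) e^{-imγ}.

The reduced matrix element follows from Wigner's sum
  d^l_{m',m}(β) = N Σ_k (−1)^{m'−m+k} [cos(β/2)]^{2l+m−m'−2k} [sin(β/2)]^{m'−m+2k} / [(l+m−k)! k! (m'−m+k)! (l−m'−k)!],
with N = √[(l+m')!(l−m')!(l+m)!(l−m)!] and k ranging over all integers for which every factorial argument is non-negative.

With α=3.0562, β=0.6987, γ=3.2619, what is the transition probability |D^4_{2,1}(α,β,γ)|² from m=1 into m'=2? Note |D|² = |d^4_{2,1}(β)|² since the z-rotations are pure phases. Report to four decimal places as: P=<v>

P=0.1376

Split into d^4_{2,1}(β=0.6987) × two z-phases.
c=cos(0.6987/2)=0.939595, s=sin(0.6987/2)=0.342287; N=√[720·2·120·6]=1018.233765
Admissible k: 0..2 (factorial args all ≥0)
  k=0: (−1)^1·1018.2338/(240)·0.9396^7·0.3423^1 = -0.938886
  k=1: (−1)^2·1018.2338/(48)·0.9396^5·0.3423^3 = +0.622992
  k=2: (−1)^3·1018.2338/(72)·0.9396^3·0.3423^5 = -0.055118
d^4_{2,1}(0.6987) = -0.938886 +0.622992 -0.055118 = -0.371012
|D^4_{2,1}|² = |d^4_{2,1}(β)|² = (-0.371012)² = 0.137650 (the z-rotation phases have unit modulus)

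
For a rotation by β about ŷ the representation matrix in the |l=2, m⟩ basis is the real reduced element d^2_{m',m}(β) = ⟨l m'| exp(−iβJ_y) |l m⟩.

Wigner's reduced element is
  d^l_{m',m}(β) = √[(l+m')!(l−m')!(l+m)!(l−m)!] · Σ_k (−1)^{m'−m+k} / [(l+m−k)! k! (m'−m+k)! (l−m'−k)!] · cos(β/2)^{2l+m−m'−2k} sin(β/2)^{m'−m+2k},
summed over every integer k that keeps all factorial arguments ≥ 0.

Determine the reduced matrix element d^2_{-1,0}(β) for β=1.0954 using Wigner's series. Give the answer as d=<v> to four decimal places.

d^2_{-1,0}(β=1.0954) via Wigner's sum:
c=cos(1.0954/2)=0.853724, s=sin(1.0954/2)=0.520725; N=√[1·6·2·2]=4.898979
k: max(0,(0)−(-1))=1 … min(2+(0),2−(-1))=2
  k=1: (−1)^0·4.8990/(2)·0.8537^3·0.5207^1 = +0.793665
  k=2: (−1)^1·4.8990/(2)·0.8537^1·0.5207^3 = -0.295270
d^2_{-1,0}(1.0954) = +0.793665 -0.295270 = +0.498395

d=0.4984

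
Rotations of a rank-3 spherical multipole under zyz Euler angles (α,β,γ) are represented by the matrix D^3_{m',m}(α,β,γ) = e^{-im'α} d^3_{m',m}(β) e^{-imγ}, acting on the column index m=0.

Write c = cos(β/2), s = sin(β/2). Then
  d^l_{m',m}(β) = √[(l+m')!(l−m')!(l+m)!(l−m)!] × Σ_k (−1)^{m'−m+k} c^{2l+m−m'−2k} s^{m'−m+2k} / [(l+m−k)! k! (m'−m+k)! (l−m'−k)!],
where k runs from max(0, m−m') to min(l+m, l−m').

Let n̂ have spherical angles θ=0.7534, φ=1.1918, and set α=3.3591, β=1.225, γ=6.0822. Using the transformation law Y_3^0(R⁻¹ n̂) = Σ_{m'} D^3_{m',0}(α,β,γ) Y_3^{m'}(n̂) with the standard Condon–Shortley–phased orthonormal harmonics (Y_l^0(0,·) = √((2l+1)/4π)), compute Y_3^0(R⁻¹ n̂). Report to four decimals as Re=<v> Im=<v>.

Re=0.1252 Im=0.0000

Need the full column D^3_{m',0} for m'=−3..3 at α=3.3591, β=1.225, γ=6.0822.
cos(β/2)=0.818213, sin(β/2)=0.574915
d^3_{-3,0}: single k=3 term ⇒ +0.465506;  D = -0.369870-0.282651i
d^3_{-2,0}: k∈[2..3] ⇒ +0.811398 -0.400597 = +0.410801;  D = +0.372540+0.173121i
d^3_{-1,0}: k∈[1..3] ⇒ +0.730343 -1.081738 +0.178022 = -0.173372;  D = +0.169287+0.037413i
d^3_{0,0}: k∈[0..3] ⇒ +0.300054 -1.333262 +0.658248 -0.036109 = -0.411070;  D = -0.411070+0.000000i
d^3_{1,0}: k∈[0..2] ⇒ -0.730343 +1.081738 -0.178022 = +0.173372;  D = -0.169287+0.037413i
d^3_{2,0}: k∈[0..1] ⇒ +0.811398 -0.400597 = +0.410801;  D = +0.372540-0.173121i
d^3_{3,0}: single k=0 term ⇒ -0.465506;  D = +0.369870-0.282651i
Y_3^{m'}(θ=0.7534,φ=1.1918) and Σ D·Y over m':
  (-0.3699-0.2827i)·(-0.1212+0.0562i)  (+0.3725+0.1731i)·(-0.2534-0.2398i)  (+0.1693+0.0374i)·(+0.1358-0.3409i)  (-0.4111+0.0000i)·(-0.0926+0.0000i)  (-0.1693+0.0374i)·(-0.1358-0.3409i)  (+0.3725-0.1731i)·(-0.2534+0.2398i)  (+0.3699-0.2827i)·(+0.1212+0.0562i)
Y_3^0(R⁻¹ n̂) = +0.125221+0.000000i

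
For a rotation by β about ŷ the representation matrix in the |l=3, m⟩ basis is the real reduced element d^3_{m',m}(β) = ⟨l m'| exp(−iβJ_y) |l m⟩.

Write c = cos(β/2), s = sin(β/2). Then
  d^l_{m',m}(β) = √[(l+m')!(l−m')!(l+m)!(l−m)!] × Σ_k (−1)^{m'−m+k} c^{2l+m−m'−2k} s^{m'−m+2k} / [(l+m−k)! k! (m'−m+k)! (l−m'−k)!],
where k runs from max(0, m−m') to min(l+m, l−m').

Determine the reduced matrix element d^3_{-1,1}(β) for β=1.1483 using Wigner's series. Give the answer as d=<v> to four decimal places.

d^3_{-1,1}(β=1.1483) via Wigner's sum:
Half-angle: c=0.839654, s=0.543121. N=√(2·24·24·2)=48.000000
k∈{2,3,4} keeps every argument non-negative
  k=2: (−1)^0·48.0000/(8)·0.8397^4·0.5431^2 = +0.879725
  k=3: (−1)^1·48.0000/(6)·0.8397^2·0.5431^4 = -0.490770
  k=4: (−1)^2·48.0000/(48)·0.8397^0·0.5431^6 = +0.025667
d^3_{-1,1}(1.1483) = +0.879725 -0.490770 +0.025667 = +0.414622

d=0.4146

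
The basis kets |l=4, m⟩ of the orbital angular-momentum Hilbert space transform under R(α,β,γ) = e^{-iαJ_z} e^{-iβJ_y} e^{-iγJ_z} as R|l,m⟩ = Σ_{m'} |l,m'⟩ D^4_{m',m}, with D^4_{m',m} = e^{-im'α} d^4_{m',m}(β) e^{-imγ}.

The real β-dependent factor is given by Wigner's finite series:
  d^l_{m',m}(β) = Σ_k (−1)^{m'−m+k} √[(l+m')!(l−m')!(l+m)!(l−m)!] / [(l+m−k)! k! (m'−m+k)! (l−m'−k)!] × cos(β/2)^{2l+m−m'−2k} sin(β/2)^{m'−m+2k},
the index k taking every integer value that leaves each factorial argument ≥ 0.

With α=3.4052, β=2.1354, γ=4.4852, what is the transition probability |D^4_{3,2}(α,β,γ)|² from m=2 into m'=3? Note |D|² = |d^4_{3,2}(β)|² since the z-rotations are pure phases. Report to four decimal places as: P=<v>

Split into d^4_{3,2}(β=2.1354) × two z-phases.
Half-angle: c=0.482141, s=0.876094. N=√(5040·1·720·2)=2693.993318
The bounds max(0,m−m')=0 and min(l+m,l−m')=1 give 2 terms
  k=0: (−1)^1·2693.9933/(720)·0.4821^7·0.8761^1 = -0.019853
  k=1: (−1)^2·2693.9933/(240)·0.4821^5·0.8761^3 = +0.196655
d^4_{3,2}(2.1354) = -0.019853 +0.196655 = +0.176802
|D^4_{3,2}|² = |d^4_{3,2}(β)|² = (+0.176802)² = 0.031259 (the z-rotation phases have unit modulus)

P=0.0313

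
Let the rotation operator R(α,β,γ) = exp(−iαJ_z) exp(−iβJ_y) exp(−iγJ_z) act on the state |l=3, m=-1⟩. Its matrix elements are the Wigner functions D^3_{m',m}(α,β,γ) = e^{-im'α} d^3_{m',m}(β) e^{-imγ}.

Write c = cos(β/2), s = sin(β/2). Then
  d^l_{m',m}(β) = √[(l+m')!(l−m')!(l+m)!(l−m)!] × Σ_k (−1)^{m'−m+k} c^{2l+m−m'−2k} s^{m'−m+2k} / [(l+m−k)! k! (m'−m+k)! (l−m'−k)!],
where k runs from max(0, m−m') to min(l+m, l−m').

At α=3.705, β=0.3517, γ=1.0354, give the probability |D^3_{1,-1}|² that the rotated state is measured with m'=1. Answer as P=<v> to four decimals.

P=0.0273

D^3_{1,-1}(3.705,0.3517,1.0354) = e^{-i·1·3.705}·d^3_{1,-1}(0.3517)·e^{-i·-1·1.0354}. Compute d first:
c=cos(0.3517/2)=0.984578, s=sin(0.3517/2)=0.174945; N=√[24·2·2·24]=48.000000
Admissible k: 0..2 (factorial args all ≥0)
  k=0: (−1)^2·48.0000/(8)·0.9846^4·0.1749^2 = +0.172566
  k=1: (−1)^3·48.0000/(6)·0.9846^2·0.1749^4 = -0.007264
  k=2: (−1)^4·48.0000/(48)·0.9846^0·0.1749^6 = +0.000029
d^3_{1,-1}(0.3517) = +0.172566 -0.007264 +0.000029 = +0.165330
|D^3_{1,-1}|² = |d^3_{1,-1}(β)|² = (+0.165330)² = 0.027334 (the z-rotation phases have unit modulus)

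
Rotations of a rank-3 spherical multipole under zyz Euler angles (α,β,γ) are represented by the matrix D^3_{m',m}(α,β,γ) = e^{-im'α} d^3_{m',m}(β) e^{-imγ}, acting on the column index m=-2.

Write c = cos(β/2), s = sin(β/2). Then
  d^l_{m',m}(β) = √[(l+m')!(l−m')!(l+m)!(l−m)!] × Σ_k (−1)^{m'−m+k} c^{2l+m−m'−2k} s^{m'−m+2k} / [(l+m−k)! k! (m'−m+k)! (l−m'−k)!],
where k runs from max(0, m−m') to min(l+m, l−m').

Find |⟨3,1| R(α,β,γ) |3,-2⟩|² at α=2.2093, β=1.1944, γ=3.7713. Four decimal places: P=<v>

Split into d^3_{1,-2}(β=1.1944) × two z-phases.
Half-angle: c=0.826913, s=0.562329. N=√(24·2·1·120)=75.894664
The bounds max(0,m−m')=0 and min(l+m,l−m')=1 give 2 terms
  k=0: (−1)^3·75.8947/(12)·0.8269^3·0.5623^3 = -0.635890
  k=1: (−1)^4·75.8947/(24)·0.8269^1·0.5623^5 = +0.147033
d^3_{1,-2}(1.1944) = -0.635890 +0.147033 = -0.488858
|D^3_{1,-2}|² = |d^3_{1,-2}(β)|² = (-0.488858)² = 0.238982 (the z-rotation phases have unit modulus)

P=0.2390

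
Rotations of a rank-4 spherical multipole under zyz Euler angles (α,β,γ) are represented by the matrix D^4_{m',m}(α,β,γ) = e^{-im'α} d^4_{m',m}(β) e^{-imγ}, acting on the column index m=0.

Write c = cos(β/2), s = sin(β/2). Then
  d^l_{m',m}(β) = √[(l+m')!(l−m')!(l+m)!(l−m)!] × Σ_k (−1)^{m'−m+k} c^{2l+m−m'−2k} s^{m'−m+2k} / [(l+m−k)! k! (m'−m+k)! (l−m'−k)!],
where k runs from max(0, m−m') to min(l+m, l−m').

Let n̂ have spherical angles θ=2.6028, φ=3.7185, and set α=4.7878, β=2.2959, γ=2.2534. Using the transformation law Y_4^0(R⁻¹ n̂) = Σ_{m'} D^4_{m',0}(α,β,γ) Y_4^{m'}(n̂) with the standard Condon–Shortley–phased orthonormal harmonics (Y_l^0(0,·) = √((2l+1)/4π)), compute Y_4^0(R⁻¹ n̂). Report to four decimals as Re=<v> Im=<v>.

Need the full column D^4_{m',0} for m'=−4..4 at α=4.7878, β=2.2959, γ=2.2534.
cos(β/2)=0.410358, sin(β/2)=0.911925
d^4_{-4,0}: single k=4 term ⇒ +0.164072;  D = +0.156664+0.048744i
d^4_{-3,0}: k∈[3..4] ⇒ +0.104413 -0.515640 = -0.411227;  D = +0.092242-0.400748i
d^4_{-2,0}: k∈[2..4] ⇒ +0.037672 -0.496108 +0.918756 = +0.460320;  D = -0.455094-0.069163i
d^4_{-1,0}: k∈[1..4] ⇒ +0.007991 -0.236786 +1.169362 -0.962477 = -0.021910;  D = -0.001651+0.021848i
d^4_{0,0}: k∈[0..4] ⇒ +0.000804 -0.063535 +0.705974 -1.549526 +0.478268 = -0.428015;  D = -0.428015+0.000000i
d^4_{1,0}: k∈[0..3] ⇒ -0.007991 +0.236786 -1.169362 +0.962477 = +0.021910;  D = +0.001651+0.021848i
d^4_{2,0}: k∈[0..2] ⇒ +0.037672 -0.496108 +0.918756 = +0.460320;  D = -0.455094+0.069163i
d^4_{3,0}: k∈[0..1] ⇒ -0.104413 +0.515640 = +0.411227;  D = -0.092242-0.400748i
d^4_{4,0}: single k=0 term ⇒ +0.164072;  D = +0.156664-0.048744i
Y_4^{m'}(θ=2.6028,φ=3.7185) and Σ D·Y over m':
  (+0.1567+0.0487i)·(-0.0206-0.0227i)  (+0.0922-0.4007i)·(-0.0231-0.1433i)  (-0.4551-0.0692i)·(+0.1483-0.3347i)  (-0.0017+0.0218i)·(+0.3767-0.2451i)  (-0.4280+0.0000i)·(-0.0111+0.0000i)  (+0.0017+0.0218i)·(-0.3767-0.2451i)  (-0.4551+0.0692i)·(+0.1483+0.3347i)  (-0.0922-0.4007i)·(+0.0231-0.1433i)  (+0.1567-0.0487i)·(-0.0206+0.0227i)
Y_4^0(R⁻¹ n̂) = -0.290388-0.000000i

Re=-0.2904 Im=0.0000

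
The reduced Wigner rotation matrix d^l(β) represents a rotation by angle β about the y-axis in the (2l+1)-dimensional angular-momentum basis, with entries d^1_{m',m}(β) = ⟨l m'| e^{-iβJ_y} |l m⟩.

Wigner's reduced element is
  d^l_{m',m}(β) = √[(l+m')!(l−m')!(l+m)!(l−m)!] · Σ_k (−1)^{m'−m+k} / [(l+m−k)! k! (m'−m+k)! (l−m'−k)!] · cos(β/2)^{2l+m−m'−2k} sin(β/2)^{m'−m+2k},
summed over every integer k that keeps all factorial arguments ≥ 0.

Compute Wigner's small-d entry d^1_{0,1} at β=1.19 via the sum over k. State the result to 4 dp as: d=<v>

d=0.6565

d^1_{0,1}(β=1.19) via Wigner's sum:
With c≡cos(β/2)=0.828148 and s≡sin(β/2)=0.560509, N=[1·1·2·1]^{1/2}=1.414214
Admissible k: 1..1 (factorial args all ≥0)
  k=1: (−1)^0·1.4142/(1)·0.8281^1·0.5605^1 = +0.656456
d^1_{0,1}(1.19) = +0.656456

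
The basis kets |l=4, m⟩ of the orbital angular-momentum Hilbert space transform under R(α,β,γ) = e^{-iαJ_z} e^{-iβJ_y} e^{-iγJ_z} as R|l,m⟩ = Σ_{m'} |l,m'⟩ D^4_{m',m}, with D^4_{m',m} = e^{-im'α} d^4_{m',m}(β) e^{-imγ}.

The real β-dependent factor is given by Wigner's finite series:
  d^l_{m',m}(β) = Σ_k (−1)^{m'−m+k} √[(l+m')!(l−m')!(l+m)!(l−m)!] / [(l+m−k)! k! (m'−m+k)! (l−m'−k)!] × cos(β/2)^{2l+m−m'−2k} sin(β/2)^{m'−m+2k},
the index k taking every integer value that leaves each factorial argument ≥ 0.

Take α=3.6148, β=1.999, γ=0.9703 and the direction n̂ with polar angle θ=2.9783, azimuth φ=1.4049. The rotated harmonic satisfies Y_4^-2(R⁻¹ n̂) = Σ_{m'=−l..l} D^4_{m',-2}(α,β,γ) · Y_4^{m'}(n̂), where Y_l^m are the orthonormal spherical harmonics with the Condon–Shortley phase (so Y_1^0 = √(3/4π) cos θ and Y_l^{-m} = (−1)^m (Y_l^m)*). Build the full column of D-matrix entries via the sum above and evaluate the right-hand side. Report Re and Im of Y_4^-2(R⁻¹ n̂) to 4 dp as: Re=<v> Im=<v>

Re=0.0499 Im=-0.0662

Need the full column D^4_{m',-2} for m'=−4..4 at α=3.6148, β=1.999, γ=0.9703.
cos(β/2)=0.540723, sin(β/2)=0.841201
d^4_{-4,-2}: single k=2 term ⇒ +0.093590;  D = -0.072071-0.059706i
d^4_{-3,-2}: k∈[1..2] ⇒ +0.042539 -0.308858 = -0.266319;  D = -0.259979-0.057762i
d^4_{-2,-2}: k∈[0..2] ⇒ +0.007308 -0.212241 +0.642080 = +0.437147;  D = -0.423057+0.110090i
d^4_{-1,-2}: k∈[0..2] ⇒ -0.048235 +0.583686 -0.941754 = -0.406303;  D = -0.303366+0.270280i
d^4_{0,-2}: k∈[0..2] ⇒ +0.167791 -1.082899 +0.982808 = +0.067701;  D = -0.024469+0.063124i
d^4_{1,-2}: k∈[0..2] ⇒ -0.389124 +1.412632 -0.683768 = +0.339740;  D = -0.035068-0.337925i
d^4_{2,-2}: k∈[0..2] ⇒ +0.642080 -1.243165 +0.250725 = -0.350360;  D = -0.191012-0.293712i
d^4_{3,-2}: k∈[0..1] ⇒ -0.747494 +0.603026 = -0.144468;  D = +0.125302+0.071906i
d^4_{4,-2}: single k=0 term ⇒ +0.548184;  D = +0.547559+0.026177i
Y_4^{m'}(θ=2.9783,φ=1.4049) and Σ D·Y over m':
  (-0.0721-0.0597i)·(+0.0002+0.0002i)  (-0.2600-0.0578i)·(+0.0025-0.0047i)  (-0.4231+0.1101i)·(-0.0486-0.0167i)  (-0.3034+0.2703i)·(-0.0478+0.2855i)  (-0.0245+0.0631i)·(+0.7370+0.0000i)  (-0.0351-0.3379i)·(+0.0478+0.2855i)  (-0.1910-0.2937i)·(-0.0486+0.0167i)  (+0.1253+0.0719i)·(-0.0025-0.0047i)  (+0.5476+0.0262i)·(+0.0002-0.0002i)
Y_4^-2(R⁻¹ n̂) = +0.049938-0.066200i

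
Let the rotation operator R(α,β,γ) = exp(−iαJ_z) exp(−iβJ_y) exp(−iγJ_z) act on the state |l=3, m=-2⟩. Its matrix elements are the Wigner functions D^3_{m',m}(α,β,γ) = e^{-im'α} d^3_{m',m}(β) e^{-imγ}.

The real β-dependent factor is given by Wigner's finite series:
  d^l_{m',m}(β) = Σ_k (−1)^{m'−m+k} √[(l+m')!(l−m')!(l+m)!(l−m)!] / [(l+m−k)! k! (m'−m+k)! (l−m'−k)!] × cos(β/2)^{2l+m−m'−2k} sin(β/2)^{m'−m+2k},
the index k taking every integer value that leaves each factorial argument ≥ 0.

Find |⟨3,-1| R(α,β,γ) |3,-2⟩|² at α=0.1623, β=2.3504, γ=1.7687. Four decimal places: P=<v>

P=0.0674

Split into d^3_{-1,-2}(β=2.3504) × two z-phases.
c=cos(2.3504/2)=0.385359, s=sin(2.3504/2)=0.922767; N=√[2·24·1·120]=75.894664
The bounds max(0,m−m')=0 and min(l+m,l−m')=1 give 2 terms
  k=0: (−1)^1·75.8947/(24)·0.3854^5·0.9228^1 = -0.024798
  k=1: (−1)^2·75.8947/(12)·0.3854^3·0.9228^3 = +0.284381
d^3_{-1,-2}(2.3504) = -0.024798 +0.284381 = +0.259583
|D^3_{-1,-2}|² = |d^3_{-1,-2}(β)|² = (+0.259583)² = 0.067383 (the z-rotation phases have unit modulus)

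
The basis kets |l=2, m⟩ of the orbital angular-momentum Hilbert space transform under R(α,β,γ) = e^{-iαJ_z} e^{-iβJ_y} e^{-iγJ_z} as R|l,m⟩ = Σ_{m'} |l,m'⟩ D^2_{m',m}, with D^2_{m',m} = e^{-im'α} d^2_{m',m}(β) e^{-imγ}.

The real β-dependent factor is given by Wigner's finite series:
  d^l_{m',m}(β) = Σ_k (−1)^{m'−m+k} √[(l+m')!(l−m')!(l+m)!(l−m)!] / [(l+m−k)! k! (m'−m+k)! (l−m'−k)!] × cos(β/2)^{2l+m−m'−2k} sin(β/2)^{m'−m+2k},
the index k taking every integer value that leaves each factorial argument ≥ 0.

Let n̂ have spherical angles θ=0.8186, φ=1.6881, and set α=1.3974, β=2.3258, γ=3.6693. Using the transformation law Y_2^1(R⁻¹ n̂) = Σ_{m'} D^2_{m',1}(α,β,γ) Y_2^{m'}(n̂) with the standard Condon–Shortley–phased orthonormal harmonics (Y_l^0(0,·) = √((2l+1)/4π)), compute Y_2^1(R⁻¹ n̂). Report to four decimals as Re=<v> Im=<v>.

Re=-0.0235 Im=0.0214

Need the full column D^2_{m',1} for m'=−2..2 at α=1.3974, β=2.3258, γ=3.6693.
cos(β/2)=0.396679, sin(β/2)=0.917957
d^2_{-2,1}: single k=3 term ⇒ +0.613673;  D = +0.393598-0.470824i
d^2_{-1,1}: k∈[2..3] ⇒ +0.397782 -0.710052 = -0.312270;  D = +0.201433+0.238615i
d^2_{0,1}: k∈[1..2] ⇒ +0.140351 -0.751593 = -0.611241;  D = +0.528090-0.307793i
d^2_{1,1}: k∈[0..1] ⇒ +0.024760 -0.397782 = -0.373021;  D = -0.129418-0.349851i
d^2_{2,1}: single k=0 term ⇒ -0.114596;  D = -0.112726+0.020619i
Y_2^{m'}(θ=0.8186,φ=1.6881) and Σ D·Y over m':
  (+0.3936-0.4708i)·(-0.2003+0.0479i)  (+0.2014+0.2386i)·(-0.0451-0.3828i)  (+0.5281-0.3078i)·(+0.1263+0.0000i)  (-0.1294-0.3499i)·(+0.0451-0.3828i)  (-0.1127+0.0206i)·(-0.2003-0.0479i)
Y_2^1(R⁻¹ n̂) = -0.023536+0.021436i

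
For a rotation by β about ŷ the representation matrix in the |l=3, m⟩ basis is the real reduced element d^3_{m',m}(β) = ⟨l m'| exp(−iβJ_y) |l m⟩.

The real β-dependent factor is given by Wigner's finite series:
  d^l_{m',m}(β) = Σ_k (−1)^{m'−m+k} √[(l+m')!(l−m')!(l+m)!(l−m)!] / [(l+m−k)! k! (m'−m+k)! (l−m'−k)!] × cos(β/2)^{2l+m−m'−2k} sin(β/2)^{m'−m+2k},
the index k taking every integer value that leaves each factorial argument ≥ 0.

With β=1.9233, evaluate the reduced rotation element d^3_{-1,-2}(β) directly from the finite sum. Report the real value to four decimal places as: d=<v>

d=0.4945

d^3_{-1,-2}(β=1.9233) via Wigner's sum:
Half-angle: c=0.572168, s=0.820137. N=√(2·24·1·120)=75.894664
The bounds max(0,m−m')=0 and min(l+m,l−m')=1 give 2 terms
  k=0: (−1)^1·75.8947/(24)·0.5722^5·0.8201^1 = -0.159039
  k=1: (−1)^2·75.8947/(12)·0.5722^3·0.8201^3 = +0.653519
d^3_{-1,-2}(1.9233) = -0.159039 +0.653519 = +0.494481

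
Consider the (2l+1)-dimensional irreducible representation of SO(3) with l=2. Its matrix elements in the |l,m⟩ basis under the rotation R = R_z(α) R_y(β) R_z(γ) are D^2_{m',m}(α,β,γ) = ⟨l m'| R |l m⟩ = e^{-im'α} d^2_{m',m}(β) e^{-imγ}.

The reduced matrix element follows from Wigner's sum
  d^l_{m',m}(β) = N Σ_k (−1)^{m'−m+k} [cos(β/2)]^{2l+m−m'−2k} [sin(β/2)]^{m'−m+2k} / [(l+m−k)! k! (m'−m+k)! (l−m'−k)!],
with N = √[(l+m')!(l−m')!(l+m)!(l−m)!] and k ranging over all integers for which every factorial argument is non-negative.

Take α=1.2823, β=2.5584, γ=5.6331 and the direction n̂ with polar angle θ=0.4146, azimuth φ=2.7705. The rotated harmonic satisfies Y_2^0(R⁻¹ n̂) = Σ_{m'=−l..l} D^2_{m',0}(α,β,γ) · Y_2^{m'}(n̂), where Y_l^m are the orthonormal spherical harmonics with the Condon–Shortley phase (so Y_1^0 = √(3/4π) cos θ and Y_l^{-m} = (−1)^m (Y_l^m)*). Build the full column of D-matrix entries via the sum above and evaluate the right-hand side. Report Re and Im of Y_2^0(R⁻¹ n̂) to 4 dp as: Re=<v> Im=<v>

Need the full column D^2_{m',0} for m'=−2..2 at α=1.2823, β=2.5584, γ=5.6331.
cos(β/2)=0.287482, sin(β/2)=0.957786
d^2_{-2,0}: single k=2 term ⇒ +0.185709;  D = -0.155644+0.101305i
d^2_{-1,0}: k∈[1..2] ⇒ +0.055741 -0.618716 = -0.562975;  D = -0.160173-0.539709i
d^2_{0,0}: k∈[0..2] ⇒ +0.006830 -0.303261 +0.841539 = +0.545108;  D = +0.545108+0.000000i
d^2_{1,0}: k∈[0..1] ⇒ -0.055741 +0.618716 = +0.562975;  D = +0.160173-0.539709i
d^2_{2,0}: single k=0 term ⇒ +0.185709;  D = -0.155644-0.101305i
Y_2^{m'}(θ=0.4146,φ=2.7705) and Σ D·Y over m':
  (-0.1556+0.1013i)·(+0.0462+0.0424i)  (-0.1602-0.5397i)·(-0.2654-0.1033i)  (+0.5451+0.0000i)·(+0.4773+0.0000i)  (+0.1602-0.5397i)·(+0.2654-0.1033i)  (-0.1556-0.1013i)·(+0.0462-0.0424i)
Y_2^0(R⁻¹ n̂) = +0.210730-0.000000i

Re=0.2107 Im=0.0000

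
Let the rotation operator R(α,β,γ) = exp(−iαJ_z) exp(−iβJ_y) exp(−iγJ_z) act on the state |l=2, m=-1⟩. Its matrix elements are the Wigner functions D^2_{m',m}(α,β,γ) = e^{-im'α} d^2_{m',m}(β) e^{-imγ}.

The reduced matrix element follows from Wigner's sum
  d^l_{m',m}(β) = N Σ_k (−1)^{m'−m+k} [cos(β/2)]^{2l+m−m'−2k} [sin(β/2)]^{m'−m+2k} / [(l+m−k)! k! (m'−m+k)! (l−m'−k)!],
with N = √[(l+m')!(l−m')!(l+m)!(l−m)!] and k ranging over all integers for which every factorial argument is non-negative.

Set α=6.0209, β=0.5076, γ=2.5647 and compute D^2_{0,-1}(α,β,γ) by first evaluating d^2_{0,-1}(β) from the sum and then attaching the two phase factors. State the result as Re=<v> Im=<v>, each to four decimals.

Re=0.4361 Im=-0.2838

Split into d^2_{0,-1}(β=0.5076) × two z-phases.
c=cos(0.5076/2)=0.967965, s=sin(0.5076/2)=0.251084; N=√[2·2·1·6]=4.898979
The bounds max(0,m−m')=0 and min(l+m,l−m')=1 give 2 terms
  k=0: (−1)^1·4.8990/(2)·0.9680^3·0.2511^1 = -0.557794
  k=1: (−1)^2·4.8990/(2)·0.9680^1·0.2511^3 = +0.037531
d^2_{0,-1}(0.5076) = -0.557794 +0.037531 = -0.520263
Phases: e^{-i·(0)·6.0209}=+1.000000+0.000000i, e^{-i·(-1)·2.5647}=-0.838162+0.545422i ⇒ D=+0.436064-0.283763i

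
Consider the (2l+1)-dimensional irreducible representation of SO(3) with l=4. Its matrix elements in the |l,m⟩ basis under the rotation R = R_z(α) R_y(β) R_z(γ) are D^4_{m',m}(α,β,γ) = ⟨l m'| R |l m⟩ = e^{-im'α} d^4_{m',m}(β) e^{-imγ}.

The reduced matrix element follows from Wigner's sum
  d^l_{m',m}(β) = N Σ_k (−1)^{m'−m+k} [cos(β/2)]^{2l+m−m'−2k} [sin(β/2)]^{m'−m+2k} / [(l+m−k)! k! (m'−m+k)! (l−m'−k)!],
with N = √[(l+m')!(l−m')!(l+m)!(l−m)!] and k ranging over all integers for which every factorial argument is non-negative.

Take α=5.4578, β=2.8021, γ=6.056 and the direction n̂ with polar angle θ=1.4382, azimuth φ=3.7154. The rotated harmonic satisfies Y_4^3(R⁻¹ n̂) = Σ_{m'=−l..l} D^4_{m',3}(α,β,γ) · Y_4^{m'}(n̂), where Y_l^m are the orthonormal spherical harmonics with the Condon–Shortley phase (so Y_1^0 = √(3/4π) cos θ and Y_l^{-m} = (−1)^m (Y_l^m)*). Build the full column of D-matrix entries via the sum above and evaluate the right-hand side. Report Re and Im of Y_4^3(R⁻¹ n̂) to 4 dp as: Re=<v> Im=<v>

Need the full column D^4_{m',3} for m'=−4..4 at α=5.4578, β=2.8021, γ=6.056.
cos(β/2)=0.168932, sin(β/2)=0.985628
d^4_{-4,3}: single k=7 term ⇒ +0.431765;  D = -0.374349-0.215138i
d^4_{-3,3}: k∈[6..7] ⇒ +0.183147 -0.890642 = -0.707494;  D = +0.157021+0.689850i
d^4_{-2,3}: k∈[5..6] ⇒ +0.050337 -0.571172 = -0.520835;  D = -0.294765+0.429398i
d^4_{-1,3}: k∈[4..5] ⇒ +0.010168 -0.207670 = -0.197502;  D = -0.195463+0.028309i
d^4_{0,3}: k∈[3..4] ⇒ +0.001559 -0.053060 = -0.051501;  D = -0.039996-0.032446i
d^4_{1,3}: k∈[2..3] ⇒ +0.000179 -0.010168 = -0.009988;  D = -0.000637-0.009968i
d^4_{2,3}: k∈[1..2] ⇒ +0.000014 -0.001479 = -0.001464;  D = +0.001010-0.001060i
d^4_{3,3}: k∈[0..1] ⇒ +0.000001 -0.000158 = -0.000157;  D = +0.000157+0.000003i
d^4_{4,3}: single k=0 term ⇒ -0.000011;  D = +0.000007+0.000008i
Y_4^{m'}(θ=1.4382,φ=3.7154) and Σ D·Y over m':
  (-0.3743-0.2151i)·(-0.2831-0.3199i)  (+0.1570+0.6898i)·(+0.0242+0.1593i)  (-0.2948+0.4294i)·(-0.1185+0.2630i)  (-0.1955+0.0283i)·(+0.1498-0.0968i)  (-0.0400-0.0324i)·(+0.2630+0.0000i)  (-0.0006-0.0100i)·(-0.1498-0.0968i)  (+0.0010-0.0011i)·(-0.1185-0.2630i)  (+0.0002+0.0000i)·(-0.0242+0.1593i)  (+0.0000+0.0000i)·(-0.2831+0.3199i)
Y_4^3(R⁻¹ n̂) = -0.185328+0.110053i

Re=-0.1853 Im=0.1101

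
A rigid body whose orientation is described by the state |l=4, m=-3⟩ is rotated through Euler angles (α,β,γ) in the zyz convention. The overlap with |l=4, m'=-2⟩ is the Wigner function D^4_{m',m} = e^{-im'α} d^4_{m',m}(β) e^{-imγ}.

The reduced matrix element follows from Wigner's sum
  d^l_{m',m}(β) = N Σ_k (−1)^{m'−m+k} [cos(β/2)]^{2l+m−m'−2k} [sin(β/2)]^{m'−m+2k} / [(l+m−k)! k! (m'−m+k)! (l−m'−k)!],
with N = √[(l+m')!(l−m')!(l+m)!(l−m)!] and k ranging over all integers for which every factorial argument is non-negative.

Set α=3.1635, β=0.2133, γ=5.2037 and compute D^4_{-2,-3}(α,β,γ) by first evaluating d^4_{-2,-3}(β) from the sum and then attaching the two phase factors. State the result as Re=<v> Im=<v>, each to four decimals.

D^4_{-2,-3}(3.1635,0.2133,5.2037) = e^{-i·-2·3.1635}·d^4_{-2,-3}(0.2133)·e^{-i·-3·5.2037}. Compute d first:
c=cos(0.2133/2)=0.994318, s=sin(0.2133/2)=0.106448; N=√[2·720·1·5040]=2693.993318
The bounds max(0,m−m')=0 and min(l+m,l−m')=1 give 2 terms
  k=0: (−1)^1·2693.9933/(720)·0.9943^7·0.1064^1 = -0.382718
  k=1: (−1)^2·2693.9933/(240)·0.9943^5·0.1064^3 = +0.013159
d^4_{-2,-3}(0.2133) = -0.382718 +0.013159 = -0.369559
Attach z-rotation phases: D = e^{-i(-2)(3.1635)}·(-0.369559)·e^{-i(-3)(5.2037)} = +0.369039-0.019595i

Re=0.3690 Im=-0.0196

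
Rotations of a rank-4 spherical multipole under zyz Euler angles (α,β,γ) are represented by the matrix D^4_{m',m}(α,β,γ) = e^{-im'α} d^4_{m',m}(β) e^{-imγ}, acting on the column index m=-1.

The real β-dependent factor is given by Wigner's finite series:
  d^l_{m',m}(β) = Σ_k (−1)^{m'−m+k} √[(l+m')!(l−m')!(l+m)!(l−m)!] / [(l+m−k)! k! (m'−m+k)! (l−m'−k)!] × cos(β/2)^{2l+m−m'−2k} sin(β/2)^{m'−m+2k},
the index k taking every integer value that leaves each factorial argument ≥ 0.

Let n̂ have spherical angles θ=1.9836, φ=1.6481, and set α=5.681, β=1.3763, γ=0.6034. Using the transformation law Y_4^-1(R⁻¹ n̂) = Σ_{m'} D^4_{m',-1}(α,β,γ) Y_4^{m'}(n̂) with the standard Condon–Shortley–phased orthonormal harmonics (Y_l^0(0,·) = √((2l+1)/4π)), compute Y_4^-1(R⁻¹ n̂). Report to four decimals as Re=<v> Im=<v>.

Need the full column D^4_{m',-1} for m'=−4..4 at α=5.681, β=1.3763, γ=0.6034.
cos(β/2)=0.772422, sin(β/2)=0.635109
d^4_{-4,-1}: single k=3 term ⇒ +0.527125;  D = -0.122504-0.512692i
d^4_{-3,-1}: k∈[2..3] ⇒ +0.679980 -0.766182 = -0.086202;  D = -0.030982+0.080442i
d^4_{-2,-1}: k∈[1..3] ⇒ +0.442047 -1.494258 +0.673475 = -0.378736;  D = -0.312377+0.214154i
d^4_{-1,-1}: k∈[0..3] ⇒ +0.126718 -1.285041 +1.737538 -0.391562 = +0.187653;  D = +0.187653+0.000228i
d^4_{0,-1}: k∈[0..3] ⇒ -0.465958 +1.890104 -1.277830 +0.143982 = +0.290298;  D = +0.239035+0.164728i
d^4_{1,-1}: k∈[0..3] ⇒ +0.856694 -1.737538 +0.587343 -0.026472 = -0.319973;  D = -0.114277-0.298871i
d^4_{2,-1}: k∈[0..2] ⇒ -0.996172 +1.010213 -0.136594 = -0.122553;  D = +0.028771-0.119128i
d^4_{3,-1}: k∈[0..1] ⇒ +0.766182 -0.310793 = +0.455390;  D = -0.338847+0.304241i
d^4_{4,-1}: single k=0 term ⇒ -0.356370;  D = +0.353388-0.046004i
Y_4^{m'}(θ=1.9836,φ=1.6481) and Σ D·Y over m':
  (-0.1225-0.5127i)·(+0.2968-0.0948i)  (-0.0310+0.0804i)·(-0.0887-0.3756i)  (-0.3124+0.2142i)·(-0.0351+0.0055i)  (+0.1877+0.0002i)·(-0.0252-0.3247i)  (+0.2390+0.1647i)·(-0.0975+0.0000i)  (-0.1143-0.2989i)·(+0.0252-0.3247i)  (+0.0288-0.1191i)·(-0.0351-0.0055i)  (-0.3388+0.3042i)·(+0.0887-0.3756i)  (+0.3534-0.0460i)·(+0.2968+0.0948i)
Y_4^-1(R⁻¹ n̂) = +0.021714-0.014542i

Re=0.0217 Im=-0.0145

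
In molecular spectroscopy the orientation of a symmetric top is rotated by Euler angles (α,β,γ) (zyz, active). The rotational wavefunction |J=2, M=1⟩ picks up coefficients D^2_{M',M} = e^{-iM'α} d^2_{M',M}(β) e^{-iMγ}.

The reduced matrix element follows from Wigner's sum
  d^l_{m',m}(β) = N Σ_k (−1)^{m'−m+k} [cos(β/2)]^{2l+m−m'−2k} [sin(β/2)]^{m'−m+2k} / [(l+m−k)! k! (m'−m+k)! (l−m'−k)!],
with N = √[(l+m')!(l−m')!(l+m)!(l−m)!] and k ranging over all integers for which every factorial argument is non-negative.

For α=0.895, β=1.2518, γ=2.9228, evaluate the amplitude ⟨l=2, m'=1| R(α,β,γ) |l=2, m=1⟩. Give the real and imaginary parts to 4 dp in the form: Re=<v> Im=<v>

Split into d^2_{1,1}(β=1.2518) × two z-phases.
With c≡cos(β/2)=0.810436 and s≡sin(β/2)=0.585827, N=[6·1·6·1]^{1/2}=6.000000
k∈{0,1} keeps every argument non-negative
  k=0: (−1)^0·6.0000/(6)·0.8104^4·0.5858^0 = +0.431395
  k=1: (−1)^1·6.0000/(2)·0.8104^2·0.5858^2 = -0.676235
d^2_{1,1}(1.2518) = +0.431395 -0.676235 = -0.244840
Attach z-rotation phases: D = e^{-i(1)(0.895)}·(-0.244840)·e^{-i(1)(2.9228)} = +0.190963-0.153230i

Re=0.1910 Im=-0.1532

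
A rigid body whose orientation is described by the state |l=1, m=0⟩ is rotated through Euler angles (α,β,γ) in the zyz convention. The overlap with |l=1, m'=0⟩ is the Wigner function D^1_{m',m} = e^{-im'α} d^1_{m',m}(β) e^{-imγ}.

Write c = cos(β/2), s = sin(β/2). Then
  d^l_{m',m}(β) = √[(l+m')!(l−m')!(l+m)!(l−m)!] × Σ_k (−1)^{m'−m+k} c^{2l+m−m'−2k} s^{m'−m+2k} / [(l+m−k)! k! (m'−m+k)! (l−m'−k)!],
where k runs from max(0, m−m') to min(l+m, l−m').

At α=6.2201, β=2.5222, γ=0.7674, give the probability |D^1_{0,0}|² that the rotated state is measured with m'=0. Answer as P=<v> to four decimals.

D^1_{0,0}(6.2201,2.5222,0.7674) = e^{-i·0·6.2201}·d^1_{0,0}(2.5222)·e^{-i·0·0.7674}. Compute d first:
With c≡cos(β/2)=0.304769 and s≡sin(β/2)=0.952426, N=[1·1·1·1]^{1/2}=1.000000
Admissible k: 0..1 (factorial args all ≥0)
  k=0: (−1)^0·1.0000/(1)·0.3048^2·0.9524^0 = +0.092884
  k=1: (−1)^1·1.0000/(1)·0.3048^0·0.9524^2 = -0.907116
d^1_{0,0}(2.5222) = +0.092884 -0.907116 = -0.814231
|D^1_{0,0}|² = |d^1_{0,0}(β)|² = (-0.814231)² = 0.662972 (the z-rotation phases have unit modulus)

P=0.6630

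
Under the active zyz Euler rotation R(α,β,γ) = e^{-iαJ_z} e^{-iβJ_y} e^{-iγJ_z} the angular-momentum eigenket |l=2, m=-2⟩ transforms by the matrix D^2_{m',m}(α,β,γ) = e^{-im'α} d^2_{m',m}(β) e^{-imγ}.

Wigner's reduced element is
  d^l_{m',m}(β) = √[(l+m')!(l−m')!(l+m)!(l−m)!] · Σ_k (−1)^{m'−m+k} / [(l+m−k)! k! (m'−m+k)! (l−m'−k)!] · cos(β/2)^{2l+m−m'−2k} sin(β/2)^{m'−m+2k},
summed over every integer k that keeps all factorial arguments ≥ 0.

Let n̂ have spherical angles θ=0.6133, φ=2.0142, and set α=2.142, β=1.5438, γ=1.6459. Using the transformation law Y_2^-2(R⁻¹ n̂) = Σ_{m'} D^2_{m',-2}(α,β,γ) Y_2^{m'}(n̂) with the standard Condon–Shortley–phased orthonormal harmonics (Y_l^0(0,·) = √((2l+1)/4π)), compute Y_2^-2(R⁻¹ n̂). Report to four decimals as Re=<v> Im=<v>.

Re=-0.2504 Im=0.0081

Need the full column D^2_{m',-2} for m'=−2..2 at α=2.142, β=1.5438, γ=1.6459.
cos(β/2)=0.716587, sin(β/2)=0.697498
d^2_{-2,-2}: single k=0 term ⇒ +0.263679;  D = +0.072408+0.253542i
d^2_{-1,-2}: single k=0 term ⇒ -0.513309;  D = -0.339013+0.385431i
d^2_{0,-2}: single k=0 term ⇒ +0.611926;  D = -0.605036-0.091571i
d^2_{1,-2}: single k=0 term ⇒ -0.486326;  D = -0.198747-0.443861i
d^2_{2,-2}: single k=0 term ⇒ +0.236686;  D = +0.129431-0.198161i
Y_2^{m'}(θ=0.6133,φ=2.0142) and Σ D·Y over m':
  (+0.0724+0.2535i)·(-0.0809+0.0992i)  (-0.3390+0.3854i)·(-0.1560-0.3285i)  (-0.6050-0.0916i)·(+0.3173+0.0000i)  (-0.1987-0.4439i)·(+0.1560-0.3285i)  (+0.1294-0.1982i)·(-0.0809-0.0992i)
Y_2^-2(R⁻¹ n̂) = -0.250430+0.008070i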